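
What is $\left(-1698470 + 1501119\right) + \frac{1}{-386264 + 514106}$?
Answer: $- \frac{25229746541}{127842} \approx -1.9735 \cdot 10^{5}$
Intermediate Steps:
$\left(-1698470 + 1501119\right) + \frac{1}{-386264 + 514106} = -197351 + \frac{1}{127842} = - \frac{25229746541}{127842}$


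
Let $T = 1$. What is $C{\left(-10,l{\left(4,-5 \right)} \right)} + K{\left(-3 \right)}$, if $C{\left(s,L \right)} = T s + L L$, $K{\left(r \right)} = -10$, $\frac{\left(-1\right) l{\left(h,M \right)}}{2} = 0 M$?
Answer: $-20$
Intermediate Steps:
$l{\left(h,M \right)} = 0$ ($l{\left(h,M \right)} = - 2 \cdot 0 M = \left(-2\right) 0 = 0$)
$C{\left(s,L \right)} = s + L^{2}$ ($C{\left(s,L \right)} = 1 s + L L = s + L^{2}$)
$C{\left(-10,l{\left(4,-5 \right)} \right)} + K{\left(-3 \right)} = \left(-10 + 0^{2}\right) - 10 = \left(-10 + 0\right) - 10 = -10 - 10 = -20$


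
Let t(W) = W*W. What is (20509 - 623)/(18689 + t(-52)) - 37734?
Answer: -807223576/21393 ≈ -37733.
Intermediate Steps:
t(W) = W²
(20509 - 623)/(18689 + t(-52)) - 37734 = (20509 - 623)/(18689 + (-52)²) - 37734 = 19886/(18689 + 2704) - 37734 = 19886/21393 - 37734 = -807223576/21393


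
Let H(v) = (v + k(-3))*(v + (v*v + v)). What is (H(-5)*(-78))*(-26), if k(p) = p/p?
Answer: -121680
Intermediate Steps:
k(p) = 1
H(v) = (1 + v)*(v**2 + 2*v) (H(v) = (v + 1)*(v + (v*v + v)) = (1 + v)*(v + (v**2 + v)) = (1 + v)*(v + (v + v**2)) = (1 + v)*(v**2 + 2*v))
(H(-5)*(-78))*(-26) = (-5*(2 + (-5)**2 + 3*(-5))*(-78))*(-26) = (-5*(2 + 25 - 15)*(-78))*(-26) = (-5*12*(-78))*(-26) = -60*(-78)*(-26) = 4680*(-26) = -121680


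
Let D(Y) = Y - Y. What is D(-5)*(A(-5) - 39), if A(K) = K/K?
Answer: 0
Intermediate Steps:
D(Y) = 0
A(K) = 1
D(-5)*(A(-5) - 39) = 0*(1 - 39) = 0*(-38) = 0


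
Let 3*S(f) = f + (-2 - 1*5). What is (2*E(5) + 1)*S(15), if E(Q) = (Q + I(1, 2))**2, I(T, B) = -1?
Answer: 88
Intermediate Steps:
E(Q) = (-1 + Q)**2 (E(Q) = (Q - 1)**2 = (-1 + Q)**2)
S(f) = -7/3 + f/3 (S(f) = (f + (-2 - 1*5))/3 = (f + (-2 - 5))/3 = (f - 7)/3 = (-7 + f)/3 = -7/3 + f/3)
(2*E(5) + 1)*S(15) = (2*(-1 + 5)**2 + 1)*(-7/3 + (1/3)*15) = (2*4**2 + 1)*(-7/3 + 5) = (2*16 + 1)*(8/3) = (32 + 1)*(8/3) = 33*(8/3) = 88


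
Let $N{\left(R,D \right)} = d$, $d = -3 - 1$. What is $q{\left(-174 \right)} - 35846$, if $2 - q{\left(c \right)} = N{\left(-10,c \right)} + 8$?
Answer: $-35848$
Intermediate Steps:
$d = -4$ ($d = -3 - 1 = -4$)
$N{\left(R,D \right)} = -4$
$q{\left(c \right)} = -2$ ($q{\left(c \right)} = 2 - \left(-4 + 8\right) = 2 - 4 = -2$)
$q{\left(-174 \right)} - 35846 = -2 - 35846 = -35848$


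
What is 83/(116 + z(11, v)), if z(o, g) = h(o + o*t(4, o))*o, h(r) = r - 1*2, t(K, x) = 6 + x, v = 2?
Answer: 83/2272 ≈ 0.036532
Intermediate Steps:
h(r) = -2 + r (h(r) = r - 2 = -2 + r)
z(o, g) = o*(-2 + o + o*(6 + o)) (z(o, g) = (-2 + (o + o*(6 + o)))*o = (-2 + o + o*(6 + o))*o = o*(-2 + o + o*(6 + o)))
83/(116 + z(11, v)) = 83/(116 + 11*(-2 + 11*(7 + 11))) = 83/(116 + 11*(-2 + 11*18)) = 83/(116 + 11*(-2 + 198)) = 83/(116 + 11*196) = 83/(116 + 2156) = 83/2272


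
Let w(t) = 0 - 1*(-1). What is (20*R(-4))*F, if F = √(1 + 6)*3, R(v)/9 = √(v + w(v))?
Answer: 540*I*√21 ≈ 2474.6*I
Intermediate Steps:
w(t) = 1 (w(t) = 0 + 1 = 1)
R(v) = 9*√(1 + v) (R(v) = 9*√(v + 1) = 9*√(1 + v))
F = 3*√7 (F = √7*3 = 3*√7 ≈ 7.9373)
(20*R(-4))*F = (20*(9*√(1 - 4)))*(3*√7) = (20*(9*√(-3)))*(3*√7) = (20*(9*(I*√3)))*(3*√7) = (20*(9*I*√3))*(3*√7) = (180*I*√3)*(3*√7) = 540*I*√21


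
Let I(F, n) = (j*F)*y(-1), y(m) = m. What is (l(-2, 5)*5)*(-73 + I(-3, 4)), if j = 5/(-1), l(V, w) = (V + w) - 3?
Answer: 0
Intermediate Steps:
l(V, w) = -3 + V + w
j = -5 (j = 5*(-1) = -5)
I(F, n) = 5*F (I(F, n) = -5*F*(-1) = 5*F)
(l(-2, 5)*5)*(-73 + I(-3, 4)) = ((-3 - 2 + 5)*5)*(-73 + 5*(-3)) = (0*5)*(-73 - 15) = 0*(-88) = 0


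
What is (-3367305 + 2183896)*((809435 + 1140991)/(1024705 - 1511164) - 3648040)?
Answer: 77781697214841462/18017 ≈ 4.3171e+12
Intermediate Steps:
(-3367305 + 2183896)*((809435 + 1140991)/(1024705 - 1511164) - 3648040) = -1183409*(1950426/(-486459) - 3648040) = -1183409*(1950426*(-1/486459) - 3648040) = -1183409*(-72238/18017 - 3648040) = -1183409*(-65726808918/18017) = 77781697214841462/18017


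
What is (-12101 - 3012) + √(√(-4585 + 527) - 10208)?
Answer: -15113 + √(-10208 + I*√4058) ≈ -15113.0 + 101.04*I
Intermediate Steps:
(-12101 - 3012) + √(√(-4585 + 527) - 10208) = -15113 + √(√(-4058) - 10208) = -15113 + √(I*√4058 - 10208) = -15113 + √(-10208 + I*√4058)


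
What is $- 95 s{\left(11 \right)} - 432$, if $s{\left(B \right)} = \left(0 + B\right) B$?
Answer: $-11927$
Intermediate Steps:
$s{\left(B \right)} = B^{2}$ ($s{\left(B \right)} = B B = B^{2}$)
$- 95 s{\left(11 \right)} - 432 = - 95 \cdot 11^{2} - 432 = \left(-95\right) 121 - 432 = -11495 - 432 = -11927$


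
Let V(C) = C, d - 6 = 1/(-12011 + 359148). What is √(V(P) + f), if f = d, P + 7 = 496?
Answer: 4*√3728095515487/347137 ≈ 22.249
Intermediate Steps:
d = 2082823/347137 (d = 6 + 1/(-12011 + 359148) = 6 + 1/347137 = 2082823/347137 ≈ 6.0000)
P = 489 (P = -7 + 496 = 489)
f = 2082823/347137 ≈ 6.0000
√(V(P) + f) = √(489 + 2082823/347137) = √(171832816/347137) = 4*√3728095515487/347137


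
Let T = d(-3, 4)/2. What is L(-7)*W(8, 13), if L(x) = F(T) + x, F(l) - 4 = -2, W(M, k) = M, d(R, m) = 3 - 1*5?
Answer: -40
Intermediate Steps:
d(R, m) = -2 (d(R, m) = 3 - 5 = -2)
T = -1 (T = -2/2 = -2*1/2 = -1)
F(l) = 2 (F(l) = 4 - 2 = 2)
L(x) = 2 + x
L(-7)*W(8, 13) = (2 - 7)*8 = -5*8 = -40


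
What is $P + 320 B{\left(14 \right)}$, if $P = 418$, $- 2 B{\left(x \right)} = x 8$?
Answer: $-17502$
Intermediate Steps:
$B{\left(x \right)} = - 4 x$ ($B{\left(x \right)} = - \frac{x 8}{2} = - \frac{8 x}{2} = - 4 x$)
$P + 320 B{\left(14 \right)} = 418 + 320 \left(\left(-4\right) 14\right) = 418 + 320 \left(-56\right) = 418 - 17920 = -17502$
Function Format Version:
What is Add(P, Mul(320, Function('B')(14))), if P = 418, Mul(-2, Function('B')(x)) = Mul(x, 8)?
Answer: -17502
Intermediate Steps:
Function('B')(x) = Mul(-4, x) (Function('B')(x) = Mul(Rational(-1, 2), Mul(x, 8)) = Mul(Rational(-1, 2), Mul(8, x)) = Mul(-4, x))
Add(P, Mul(320, Function('B')(14))) = Add(418, Mul(320, Mul(-4, 14))) = Add(418, Mul(320, -56)) = Add(418, -17920) = -17502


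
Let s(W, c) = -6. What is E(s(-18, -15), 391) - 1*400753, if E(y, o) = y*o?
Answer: -403099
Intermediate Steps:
E(y, o) = o*y
E(s(-18, -15), 391) - 1*400753 = 391*(-6) - 1*400753 = -2346 - 400753 = -403099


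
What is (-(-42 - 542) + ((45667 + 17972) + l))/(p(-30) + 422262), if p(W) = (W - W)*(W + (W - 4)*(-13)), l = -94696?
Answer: -30473/422262 ≈ -0.072166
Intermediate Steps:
p(W) = 0 (p(W) = 0*(W + (-4 + W)*(-13)) = 0*(W + (52 - 13*W)) = 0*(52 - 12*W) = 0)
(-(-42 - 542) + ((45667 + 17972) + l))/(p(-30) + 422262) = (-(-42 - 542) + ((45667 + 17972) - 94696))/(0 + 422262) = (-1*(-584) + (63639 - 94696))/422262 = (584 - 31057)*(1/422262) = -30473*1/422262 = -30473/422262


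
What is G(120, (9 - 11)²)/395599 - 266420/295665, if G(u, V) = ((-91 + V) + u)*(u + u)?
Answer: -20610763756/23392955667 ≈ -0.88107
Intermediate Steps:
G(u, V) = 2*u*(-91 + V + u) (G(u, V) = (-91 + V + u)*(2*u) = 2*u*(-91 + V + u))
G(120, (9 - 11)²)/395599 - 266420/295665 = (2*120*(-91 + (9 - 11)² + 120))/395599 - 266420/295665 = (2*120*(-91 + (-2)² + 120))*(1/395599) - 266420*1/295665 = (2*120*(-91 + 4 + 120))*(1/395599) - 53284/59133 = (2*120*33)*(1/395599) - 53284/59133 = 7920*(1/395599) - 53284/59133 = 7920/395599 - 53284/59133 = -20610763756/23392955667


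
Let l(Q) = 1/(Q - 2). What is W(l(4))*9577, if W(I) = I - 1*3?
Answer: -47885/2 ≈ -23943.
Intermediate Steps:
l(Q) = 1/(-2 + Q)
W(I) = -3 + I (W(I) = I - 3 = -3 + I)
W(l(4))*9577 = (-3 + 1/(-2 + 4))*9577 = (-3 + 1/2)*9577 = -5/2*9577 = -47885/2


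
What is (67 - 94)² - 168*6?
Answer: -279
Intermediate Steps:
(67 - 94)² - 168*6 = (-27)² - 1*1008 = 729 - 1008 = -279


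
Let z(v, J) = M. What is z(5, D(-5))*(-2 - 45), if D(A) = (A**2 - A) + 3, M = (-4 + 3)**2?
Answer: -47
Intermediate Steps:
M = 1 (M = (-1)**2 = 1)
D(A) = 3 + A**2 - A
z(v, J) = 1
z(5, D(-5))*(-2 - 45) = 1*(-2 - 45) = 1*(-47) = -47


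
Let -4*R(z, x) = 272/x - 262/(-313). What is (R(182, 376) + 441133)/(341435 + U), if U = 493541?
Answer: 202796932/383854123 ≈ 0.52832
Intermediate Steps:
R(z, x) = -131/626 - 68/x (R(z, x) = -(272/x - 262/(-313))/4 = -(272/x - 262*(-1/313))/4 = -(272/x + 262/313)/4 = -(262/313 + 272/x)/4 = -131/626 - 68/x)
(R(182, 376) + 441133)/(341435 + U) = ((-131/626 - 68/376) + 441133)/(341435 + 493541) = ((-131/626 - 68*1/376) + 441133)/834976 = ((-131/626 - 17/94) + 441133)*(1/834976) = (-5739/14711 + 441133)*(1/834976) = (6489501824/14711)*(1/834976) = 202796932/383854123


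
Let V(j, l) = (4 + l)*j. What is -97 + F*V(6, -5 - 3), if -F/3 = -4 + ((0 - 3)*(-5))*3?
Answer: 2855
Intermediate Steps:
V(j, l) = j*(4 + l)
F = -123 (F = -3*(-4 + ((0 - 3)*(-5))*3) = -3*(-4 - 3*(-5)*3) = -3*(-4 + 15*3) = -3*(-4 + 45) = -3*41 = -123)
-97 + F*V(6, -5 - 3) = -97 - 738*(4 + (-5 - 3)) = -97 - 738*(4 - 8) = -97 - 738*(-4) = -97 - 123*(-24) = -97 + 2952 = 2855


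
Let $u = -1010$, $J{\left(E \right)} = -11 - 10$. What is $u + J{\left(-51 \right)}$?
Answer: $-1031$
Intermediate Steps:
$J{\left(E \right)} = -21$ ($J{\left(E \right)} = -11 - 10 = -21$)
$u + J{\left(-51 \right)} = -1010 - 21 = -1031$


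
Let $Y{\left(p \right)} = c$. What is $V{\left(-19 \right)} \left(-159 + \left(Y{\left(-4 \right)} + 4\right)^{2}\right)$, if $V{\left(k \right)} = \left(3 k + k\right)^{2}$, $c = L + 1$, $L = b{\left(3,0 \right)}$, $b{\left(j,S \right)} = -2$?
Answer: $-866400$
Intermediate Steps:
$L = -2$
$c = -1$ ($c = -2 + 1 = -1$)
$Y{\left(p \right)} = -1$
$V{\left(k \right)} = 16 k^{2}$ ($V{\left(k \right)} = \left(4 k\right)^{2} = 16 k^{2}$)
$V{\left(-19 \right)} \left(-159 + \left(Y{\left(-4 \right)} + 4\right)^{2}\right) = 16 \left(-19\right)^{2} \left(-159 + \left(-1 + 4\right)^{2}\right) = 16 \cdot 361 \left(-159 + 3^{2}\right) = 5776 \left(-159 + 9\right) = 5776 \left(-150\right) = -866400$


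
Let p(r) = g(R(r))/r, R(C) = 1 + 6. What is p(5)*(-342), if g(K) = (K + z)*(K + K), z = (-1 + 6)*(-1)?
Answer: -9576/5 ≈ -1915.2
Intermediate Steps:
R(C) = 7
z = -5 (z = 5*(-1) = -5)
g(K) = 2*K*(-5 + K) (g(K) = (K - 5)*(K + K) = (-5 + K)*(2*K) = 2*K*(-5 + K))
p(r) = 28/r (p(r) = (2*7*(-5 + 7))/r = (2*7*2)/r = 28/r)
p(5)*(-342) = (28/5)*(-342) = -9576/5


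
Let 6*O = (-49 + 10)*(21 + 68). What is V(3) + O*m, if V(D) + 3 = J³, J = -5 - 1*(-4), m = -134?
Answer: 77515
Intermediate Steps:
O = -1157/2 (O = ((-49 + 10)*(21 + 68))/6 = (-39*89)/6 = (⅙)*(-3471) = -1157/2 ≈ -578.50)
J = -1 (J = -5 + 4 = -1)
V(D) = -4 (V(D) = -3 + (-1)³ = -3 - 1 = -4)
V(3) + O*m = -4 - 1157/2*(-134) = -4 + 77519 = 77515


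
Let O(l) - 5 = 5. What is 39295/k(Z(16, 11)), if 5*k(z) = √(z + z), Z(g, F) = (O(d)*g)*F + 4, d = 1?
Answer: 196475*√2/84 ≈ 3307.8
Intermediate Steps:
O(l) = 10 (O(l) = 5 + 5 = 10)
Z(g, F) = 4 + 10*F*g (Z(g, F) = (10*g)*F + 4 = 10*F*g + 4 = 4 + 10*F*g)
k(z) = √2*√z/5 (k(z) = √(z + z)/5 = √(2*z)/5 = (√2*√z)/5 = √2*√z/5)
39295/k(Z(16, 11)) = 39295/((√2*√(4 + 10*11*16)/5)) = 39295/((√2*√(4 + 1760)/5)) = 39295/((√2*√1764/5)) = 39295/(((⅕)*√2*42)) = 39295/((42*√2/5)) = 39295*(5*√2/84) = 196475*√2/84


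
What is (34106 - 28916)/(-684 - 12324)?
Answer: -865/2168 ≈ -0.39899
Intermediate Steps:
(34106 - 28916)/(-684 - 12324) = 5190/(-13008) = 5190*(-1/13008) = -865/2168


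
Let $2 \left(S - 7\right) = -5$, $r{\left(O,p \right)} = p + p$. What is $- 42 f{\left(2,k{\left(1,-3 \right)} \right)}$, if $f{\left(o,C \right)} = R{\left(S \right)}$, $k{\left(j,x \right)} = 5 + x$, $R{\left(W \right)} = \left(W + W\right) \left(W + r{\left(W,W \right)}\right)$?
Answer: $-5103$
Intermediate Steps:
$r{\left(O,p \right)} = 2 p$
$S = \frac{9}{2}$ ($S = 7 + \frac{1}{2} \left(-5\right) = 7 - \frac{5}{2} = \frac{9}{2} \approx 4.5$)
$R{\left(W \right)} = 6 W^{2}$ ($R{\left(W \right)} = \left(W + W\right) \left(W + 2 W\right) = 2 W 3 W = 6 W^{2}$)
$f{\left(o,C \right)} = \frac{243}{2}$ ($f{\left(o,C \right)} = 6 \left(\frac{9}{2}\right)^{2} = 6 \cdot \frac{81}{4} = \frac{243}{2}$)
$- 42 f{\left(2,k{\left(1,-3 \right)} \right)} = \left(-42\right) \frac{243}{2} = -5103$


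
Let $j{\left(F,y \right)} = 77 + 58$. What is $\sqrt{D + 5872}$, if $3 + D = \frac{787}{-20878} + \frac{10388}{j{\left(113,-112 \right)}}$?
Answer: $\frac{\sqrt{5248330531145130}}{939510} \approx 77.11$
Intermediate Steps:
$j{\left(F,y \right)} = 135$
$D = \frac{208318829}{2818530}$ ($D = -3 + \left(\frac{787}{-20878} + \frac{10388}{135}\right) = -3 + \left(787 \left(- \frac{1}{20878}\right) + 10388 \cdot \frac{1}{135}\right) = -3 + \left(- \frac{787}{20878} + \frac{10388}{135}\right) = -3 + \frac{216774419}{2818530} = \frac{208318829}{2818530} \approx 73.91$)
$\sqrt{D + 5872} = \sqrt{\frac{208318829}{2818530} + 5872} = \sqrt{\frac{16758726989}{2818530}} = \frac{\sqrt{5248330531145130}}{939510}$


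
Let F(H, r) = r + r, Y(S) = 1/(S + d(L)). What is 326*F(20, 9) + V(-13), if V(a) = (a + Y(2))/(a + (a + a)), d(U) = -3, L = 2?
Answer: 228866/39 ≈ 5868.4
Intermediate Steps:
Y(S) = 1/(-3 + S) (Y(S) = 1/(S - 3) = 1/(-3 + S))
F(H, r) = 2*r
V(a) = (-1 + a)/(3*a) (V(a) = (a + 1/(-3 + 2))/(a + (a + a)) = (a + 1/(-1))/(a + 2*a) = (a - 1)/((3*a)) = (-1 + a)*(1/(3*a)) = (-1 + a)/(3*a))
326*F(20, 9) + V(-13) = 326*(2*9) + (⅓)*(-1 - 13)/(-13) = 326*18 + (⅓)*(-1/13)*(-14) = 5868 + 14/39 = 228866/39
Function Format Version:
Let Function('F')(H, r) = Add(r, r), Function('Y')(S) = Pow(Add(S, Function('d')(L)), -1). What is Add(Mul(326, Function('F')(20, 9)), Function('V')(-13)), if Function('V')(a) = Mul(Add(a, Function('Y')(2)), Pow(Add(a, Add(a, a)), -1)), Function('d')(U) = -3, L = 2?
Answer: Rational(228866, 39) ≈ 5868.4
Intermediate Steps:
Function('Y')(S) = Pow(Add(-3, S), -1) (Function('Y')(S) = Pow(Add(S, -3), -1) = Pow(Add(-3, S), -1))
Function('F')(H, r) = Mul(2, r)
Function('V')(a) = Mul(Rational(1, 3), Pow(a, -1), Add(-1, a)) (Function('V')(a) = Mul(Add(a, Pow(Add(-3, 2), -1)), Pow(Add(a, Add(a, a)), -1)) = Mul(Add(a, Pow(-1, -1)), Pow(Add(a, Mul(2, a)), -1)) = Mul(Add(a, -1), Pow(Mul(3, a), -1)) = Mul(Add(-1, a), Mul(Rational(1, 3), Pow(a, -1))) = Mul(Rational(1, 3), Pow(a, -1), Add(-1, a)))
Add(Mul(326, Function('F')(20, 9)), Function('V')(-13)) = Add(Mul(326, Mul(2, 9)), Mul(Rational(1, 3), Pow(-13, -1), Add(-1, -13))) = Add(Mul(326, 18), Mul(Rational(1, 3), Rational(-1, 13), -14)) = Add(5868, Rational(14, 39)) = Rational(228866, 39)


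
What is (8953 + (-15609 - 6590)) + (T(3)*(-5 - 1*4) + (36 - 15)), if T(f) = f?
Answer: -13252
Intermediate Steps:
(8953 + (-15609 - 6590)) + (T(3)*(-5 - 1*4) + (36 - 15)) = (8953 + (-15609 - 6590)) + (3*(-5 - 1*4) + (36 - 15)) = (8953 - 22199) + (3*(-5 - 4) + 21) = -13246 + (3*(-9) + 21) = -13246 + (-27 + 21) = -13246 - 6 = -13252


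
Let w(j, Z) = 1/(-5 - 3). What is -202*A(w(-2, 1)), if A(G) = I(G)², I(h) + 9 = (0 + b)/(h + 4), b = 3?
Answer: -13135050/961 ≈ -13668.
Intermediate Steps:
I(h) = -9 + 3/(4 + h) (I(h) = -9 + (0 + 3)/(h + 4) = -9 + 3/(4 + h))
w(j, Z) = -⅛ (w(j, Z) = 1/(-8) = -⅛)
A(G) = 9*(-11 - 3*G)²/(4 + G)² (A(G) = (3*(-11 - 3*G)/(4 + G))² = 9*(-11 - 3*G)²/(4 + G)²)
-202*A(w(-2, 1)) = -1818*(11 + 3*(-⅛))²/(4 - ⅛)² = -1818*(11 - 3/8)²/(31/8)² = -1818*64*(85/8)²/961 = -1818*64*7225/(961*64) = -202*65025/961 = -13135050/961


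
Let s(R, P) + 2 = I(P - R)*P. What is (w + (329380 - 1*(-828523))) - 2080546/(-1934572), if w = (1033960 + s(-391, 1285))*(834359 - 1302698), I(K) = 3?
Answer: -470146598411113071/967286 ≈ -4.8605e+11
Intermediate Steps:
s(R, P) = -2 + 3*P
w = -486048302607 (w = (1033960 + (-2 + 3*1285))*(834359 - 1302698) = (1033960 + (-2 + 3855))*(-468339) = (1033960 + 3853)*(-468339) = 1037813*(-468339) = -486048302607)
(w + (329380 - 1*(-828523))) - 2080546/(-1934572) = (-486048302607 + (329380 - 1*(-828523))) - 2080546/(-1934572) = (-486048302607 + (329380 + 828523)) - 2080546*(-1/1934572) = (-486048302607 + 1157903) + 1040273/967286 = -486047144704 + 1040273/967286 = -470146598411113071/967286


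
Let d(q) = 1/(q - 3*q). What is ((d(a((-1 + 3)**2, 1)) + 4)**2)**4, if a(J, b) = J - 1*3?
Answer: 5764801/256 ≈ 22519.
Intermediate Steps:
a(J, b) = -3 + J (a(J, b) = J - 3 = -3 + J)
d(q) = -1/(2*q) (d(q) = 1/(-2*q) = -1/(2*q))
((d(a((-1 + 3)**2, 1)) + 4)**2)**4 = ((-1/(2*(-3 + (-1 + 3)**2)) + 4)**2)**4 = ((-1/(2*(-3 + 2**2)) + 4)**2)**4 = ((-1/(2*(-3 + 4)) + 4)**2)**4 = ((-1/2/1 + 4)**2)**4 = ((-1/2*1 + 4)**2)**4 = ((-1/2 + 4)**2)**4 = ((7/2)**2)**4 = (49/4)**4 = 5764801/256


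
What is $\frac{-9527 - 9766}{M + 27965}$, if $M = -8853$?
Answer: $- \frac{19293}{19112} \approx -1.0095$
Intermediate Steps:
$\frac{-9527 - 9766}{M + 27965} = \frac{-9527 - 9766}{-8853 + 27965} = - \frac{19293}{19112}$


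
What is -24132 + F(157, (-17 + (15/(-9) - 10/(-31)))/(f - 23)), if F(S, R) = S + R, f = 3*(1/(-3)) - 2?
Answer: -28984922/1209 ≈ -23974.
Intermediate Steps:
f = -3 (f = 3*(1*(-1/3)) - 2 = 3*(-1/3) - 2 = -1 - 2 = -3)
F(S, R) = R + S
-24132 + F(157, (-17 + (15/(-9) - 10/(-31)))/(f - 23)) = -24132 + ((-17 + (15/(-9) - 10/(-31)))/(-3 - 23) + 157) = -24132 + ((-17 + (15*(-1/9) - 10*(-1/31)))/(-26) + 157) = -24132 + ((-17 + (-5/3 + 10/31))*(-1/26) + 157) = -24132 + ((-17 - 125/93)*(-1/26) + 157) = -24132 + (-1706/93*(-1/26) + 157) = -24132 + (853/1209 + 157) = -24132 + 190666/1209 = -28984922/1209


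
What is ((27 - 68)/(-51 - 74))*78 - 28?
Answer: -302/125 ≈ -2.4160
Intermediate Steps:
((27 - 68)/(-51 - 74))*78 - 28 = -41/(-125)*78 - 28 = -41*(-1/125)*78 - 28 = (41/125)*78 - 28 = 3198/125 - 28 = -302/125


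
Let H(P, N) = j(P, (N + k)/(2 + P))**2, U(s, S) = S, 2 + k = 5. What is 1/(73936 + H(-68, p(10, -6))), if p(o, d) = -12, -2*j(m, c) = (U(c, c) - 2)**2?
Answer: 937024/69282632225 ≈ 1.3525e-5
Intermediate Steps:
k = 3 (k = -2 + 5 = 3)
j(m, c) = -(-2 + c)**2/2 (j(m, c) = -(c - 2)**2/2 = -(-2 + c)**2/2)
H(P, N) = (-2 + (3 + N)/(2 + P))**4/4 (H(P, N) = (-(-2 + (N + 3)/(2 + P))**2/2)**2 = (-(-2 + (3 + N)/(2 + P))**2/2)**2 = (-2 + (3 + N)/(2 + P))**4/4)
1/(73936 + H(-68, p(10, -6))) = 1/(73936 + (-1 - 12 - 2*(-68))**4/(4*(2 - 68)**4)) = 1/(73936 + (1/4)*(-1 - 12 + 136)**4/(-66)**4) = 1/(73936 + (1/4)*(1/18974736)*123**4) = 1/(73936 + (1/4)*(1/18974736)*228886641) = 1/(73936 + 2825761/937024) = 1/(69282632225/937024) = 937024/69282632225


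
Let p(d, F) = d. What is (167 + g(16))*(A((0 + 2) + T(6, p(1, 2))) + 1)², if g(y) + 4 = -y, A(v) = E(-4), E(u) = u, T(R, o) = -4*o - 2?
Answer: 1323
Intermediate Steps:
T(R, o) = -2 - 4*o
A(v) = -4
g(y) = -4 - y
(167 + g(16))*(A((0 + 2) + T(6, p(1, 2))) + 1)² = (167 + (-4 - 1*16))*(-4 + 1)² = (167 + (-4 - 16))*(-3)² = (167 - 20)*9 = 147*9 = 1323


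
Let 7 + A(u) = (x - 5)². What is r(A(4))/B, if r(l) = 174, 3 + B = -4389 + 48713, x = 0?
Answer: 174/44321 ≈ 0.0039259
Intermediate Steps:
A(u) = 18 (A(u) = -7 + (0 - 5)² = -7 + (-5)² = -7 + 25 = 18)
B = 44321 (B = -3 + (-4389 + 48713) = -3 + 44324 = 44321)
r(A(4))/B = 174/44321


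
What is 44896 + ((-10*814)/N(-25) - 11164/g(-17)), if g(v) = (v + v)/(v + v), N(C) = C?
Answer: 170288/5 ≈ 34058.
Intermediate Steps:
g(v) = 1 (g(v) = (2*v)/((2*v)) = (2*v)*(1/(2*v)) = 1)
44896 + ((-10*814)/N(-25) - 11164/g(-17)) = 44896 + (-10*814/(-25) - 11164/1) = 44896 + (-8140*(-1/25) - 11164*1) = 44896 + (1628/5 - 11164) = 44896 - 54192/5 = 170288/5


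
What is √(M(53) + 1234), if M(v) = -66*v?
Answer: 2*I*√566 ≈ 47.581*I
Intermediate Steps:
√(M(53) + 1234) = √(-66*53 + 1234) = √(-3498 + 1234) = √(-2264) = 2*I*√566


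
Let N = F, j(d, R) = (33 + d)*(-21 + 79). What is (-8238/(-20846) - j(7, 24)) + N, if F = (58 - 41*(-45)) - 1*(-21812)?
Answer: 223004204/10423 ≈ 21395.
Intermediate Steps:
j(d, R) = 1914 + 58*d (j(d, R) = (33 + d)*58 = 1914 + 58*d)
F = 23715 (F = (58 + 1845) + 21812 = 1903 + 21812 = 23715)
N = 23715
(-8238/(-20846) - j(7, 24)) + N = (-8238/(-20846) - (1914 + 58*7)) + 23715 = (-8238*(-1/20846) - (1914 + 406)) + 23715 = (4119/10423 - 1*2320) + 23715 = (4119/10423 - 2320) + 23715 = -24177241/10423 + 23715 = 223004204/10423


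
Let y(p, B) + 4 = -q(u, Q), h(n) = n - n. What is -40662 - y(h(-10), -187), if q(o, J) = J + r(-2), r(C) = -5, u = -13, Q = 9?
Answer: -40654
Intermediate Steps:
h(n) = 0
q(o, J) = -5 + J (q(o, J) = J - 5 = -5 + J)
y(p, B) = -8 (y(p, B) = -4 - (-5 + 9) = -4 - 1*4 = -4 - 4 = -8)
-40662 - y(h(-10), -187) = -40662 - 1*(-8) = -40662 + 8 = -40654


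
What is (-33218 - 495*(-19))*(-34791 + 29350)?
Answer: 129566533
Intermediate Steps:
(-33218 - 495*(-19))*(-34791 + 29350) = (-33218 + 9405)*(-5441) = -23813*(-5441) = 129566533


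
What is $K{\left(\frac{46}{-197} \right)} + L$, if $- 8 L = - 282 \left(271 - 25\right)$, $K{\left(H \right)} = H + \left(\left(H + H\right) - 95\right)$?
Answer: $\frac{3378865}{394} \approx 8575.8$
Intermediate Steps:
$K{\left(H \right)} = -95 + 3 H$ ($K{\left(H \right)} = H + \left(2 H - 95\right) = H + \left(-95 + 2 H\right) = -95 + 3 H$)
$L = \frac{17343}{2}$ ($L = - \frac{\left(-282\right) \left(271 - 25\right)}{8} = - \frac{\left(-282\right) 246}{8} = \left(- \frac{1}{8}\right) \left(-69372\right) = \frac{17343}{2} \approx 8671.5$)
$K{\left(\frac{46}{-197} \right)} + L = \left(-95 + 3 \frac{46}{-197}\right) + \frac{17343}{2} = \left(-95 + 3 \cdot 46 \left(- \frac{1}{197}\right)\right) + \frac{17343}{2} = \left(-95 + 3 \left(- \frac{46}{197}\right)\right) + \frac{17343}{2} = \left(-95 - \frac{138}{197}\right) + \frac{17343}{2} = - \frac{18853}{197} + \frac{17343}{2} = \frac{3378865}{394}$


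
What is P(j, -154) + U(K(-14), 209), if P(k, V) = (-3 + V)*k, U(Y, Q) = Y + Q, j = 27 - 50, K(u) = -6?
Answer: 3814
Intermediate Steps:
j = -23
U(Y, Q) = Q + Y
P(k, V) = k*(-3 + V)
P(j, -154) + U(K(-14), 209) = -23*(-3 - 154) + (209 - 6) = -23*(-157) + 203 = 3611 + 203 = 3814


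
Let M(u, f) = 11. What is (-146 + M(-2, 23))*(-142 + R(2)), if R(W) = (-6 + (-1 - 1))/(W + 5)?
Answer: 135270/7 ≈ 19324.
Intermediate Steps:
R(W) = -8/(5 + W) (R(W) = (-6 - 2)/(5 + W) = -8/(5 + W))
(-146 + M(-2, 23))*(-142 + R(2)) = (-146 + 11)*(-142 - 8/(5 + 2)) = -135*(-142 - 8/7) = -135*(-1002/7) = 135270/7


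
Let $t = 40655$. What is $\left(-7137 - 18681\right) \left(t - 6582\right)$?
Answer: $-879696714$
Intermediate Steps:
$\left(-7137 - 18681\right) \left(t - 6582\right) = \left(-7137 - 18681\right) \left(40655 - 6582\right) = \left(-25818\right) 34073 = -879696714$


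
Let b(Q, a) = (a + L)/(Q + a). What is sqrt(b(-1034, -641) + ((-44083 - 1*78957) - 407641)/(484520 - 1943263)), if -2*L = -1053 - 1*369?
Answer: sqrt(7538126389365)/4838405 ≈ 0.56745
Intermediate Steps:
L = 711 (L = -(-1053 - 1*369)/2 = -(-1053 - 369)/2 = -1/2*(-1422) = 711)
b(Q, a) = (711 + a)/(Q + a) (b(Q, a) = (a + 711)/(Q + a) = (711 + a)/(Q + a))
sqrt(b(-1034, -641) + ((-44083 - 1*78957) - 407641)/(484520 - 1943263)) = sqrt((711 - 641)/(-1034 - 641) + ((-44083 - 1*78957) - 407641)/(484520 - 1943263)) = sqrt(70/(-1675) + ((-44083 - 78957) - 407641)/(-1458743)) = sqrt(-1/1675*70 + (-123040 - 407641)*(-1/1458743)) = sqrt(-14/335 - 530681*(-1/1458743)) = sqrt(-14/335 + 530681/1458743) = sqrt(157355733/488678905) = sqrt(7538126389365)/4838405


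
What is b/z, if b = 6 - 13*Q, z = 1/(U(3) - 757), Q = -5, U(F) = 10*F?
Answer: -51617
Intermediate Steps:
z = -1/727 (z = 1/(10*3 - 757) = 1/(30 - 757) = 1/(-727) = -1/727 ≈ -0.0013755)
b = 71 (b = 6 - 13*(-5) = 6 + 65 = 71)
b/z = 71/(-1/727) = 71*(-727) = -51617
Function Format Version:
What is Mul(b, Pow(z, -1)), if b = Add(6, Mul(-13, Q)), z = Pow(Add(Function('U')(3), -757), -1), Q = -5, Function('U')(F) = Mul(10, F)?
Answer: -51617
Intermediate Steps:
z = Rational(-1, 727) (z = Pow(Add(Mul(10, 3), -757), -1) = Pow(Add(30, -757), -1) = Pow(-727, -1) = Rational(-1, 727) ≈ -0.0013755)
b = 71 (b = Add(6, Mul(-13, -5)) = Add(6, 65) = 71)
Mul(b, Pow(z, -1)) = Mul(71, Pow(Rational(-1, 727), -1)) = Mul(71, -727) = -51617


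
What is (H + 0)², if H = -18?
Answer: 324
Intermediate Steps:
(H + 0)² = (-18 + 0)² = (-18)² = 324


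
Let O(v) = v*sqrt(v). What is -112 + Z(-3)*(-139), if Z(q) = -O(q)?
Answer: -112 - 417*I*sqrt(3) ≈ -112.0 - 722.27*I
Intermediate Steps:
O(v) = v**(3/2)
Z(q) = -q**(3/2)
-112 + Z(-3)*(-139) = -112 - (-3)**(3/2)*(-139) = -112 - (-3)*I*sqrt(3)*(-139) = -112 + (3*I*sqrt(3))*(-139) = -112 - 417*I*sqrt(3)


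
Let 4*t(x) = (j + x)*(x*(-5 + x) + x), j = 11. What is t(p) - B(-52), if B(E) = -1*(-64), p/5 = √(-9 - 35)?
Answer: -1989 - 2860*I*√11 ≈ -1989.0 - 9485.5*I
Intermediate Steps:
p = 10*I*√11 (p = 5*√(-9 - 35) = 5*√(-44) = 5*(2*I*√11) = 10*I*√11 ≈ 33.166*I)
B(E) = 64
t(x) = (11 + x)*(x + x*(-5 + x))/4 (t(x) = ((11 + x)*(x*(-5 + x) + x))/4 = ((11 + x)*(x + x*(-5 + x)))/4 = (11 + x)*(x + x*(-5 + x))/4)
t(p) - B(-52) = (10*I*√11)*(-44 + (10*I*√11)² + 7*(10*I*√11))/4 - 1*64 = (10*I*√11)*(-44 - 1100 + 70*I*√11)/4 - 64 = (10*I*√11)*(-1144 + 70*I*√11)/4 - 64 = 5*I*√11*(-1144 + 70*I*√11)/2 - 64 = -64 + 5*I*√11*(-1144 + 70*I*√11)/2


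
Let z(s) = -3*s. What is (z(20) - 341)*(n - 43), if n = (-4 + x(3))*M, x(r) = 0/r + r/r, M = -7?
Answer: 8822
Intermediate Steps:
x(r) = 1 (x(r) = 0 + 1 = 1)
n = 21 (n = (-4 + 1)*(-7) = -3*(-7) = 21)
(z(20) - 341)*(n - 43) = (-3*20 - 341)*(21 - 43) = (-60 - 341)*(-22) = -401*(-22) = 8822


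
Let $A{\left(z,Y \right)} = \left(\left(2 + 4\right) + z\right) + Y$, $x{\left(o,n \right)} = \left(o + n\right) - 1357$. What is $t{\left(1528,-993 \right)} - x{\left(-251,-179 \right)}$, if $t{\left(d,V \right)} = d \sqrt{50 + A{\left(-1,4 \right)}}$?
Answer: $1787 + 1528 \sqrt{59} \approx 13524.0$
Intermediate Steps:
$x{\left(o,n \right)} = -1357 + n + o$ ($x{\left(o,n \right)} = \left(n + o\right) - 1357 = -1357 + n + o$)
$A{\left(z,Y \right)} = 6 + Y + z$ ($A{\left(z,Y \right)} = \left(6 + z\right) + Y = 6 + Y + z$)
$t{\left(d,V \right)} = d \sqrt{59}$ ($t{\left(d,V \right)} = d \sqrt{50 + \left(6 + 4 - 1\right)} = d \sqrt{50 + 9} = d \sqrt{59}$)
$t{\left(1528,-993 \right)} - x{\left(-251,-179 \right)} = 1528 \sqrt{59} - \left(-1357 - 179 - 251\right) = 1528 \sqrt{59} - -1787 = 1528 \sqrt{59} + 1787 = 1787 + 1528 \sqrt{59}$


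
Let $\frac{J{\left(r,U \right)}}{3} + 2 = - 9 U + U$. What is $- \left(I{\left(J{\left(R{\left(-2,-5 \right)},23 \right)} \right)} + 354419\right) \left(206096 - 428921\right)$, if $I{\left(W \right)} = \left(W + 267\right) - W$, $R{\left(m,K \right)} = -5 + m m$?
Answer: $79032907950$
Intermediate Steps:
$R{\left(m,K \right)} = -5 + m^{2}$
$J{\left(r,U \right)} = -6 - 24 U$ ($J{\left(r,U \right)} = -6 + 3 \left(- 9 U + U\right) = -6 + 3 \left(- 8 U\right) = -6 - 24 U$)
$I{\left(W \right)} = 267$ ($I{\left(W \right)} = \left(267 + W\right) - W = 267$)
$- \left(I{\left(J{\left(R{\left(-2,-5 \right)},23 \right)} \right)} + 354419\right) \left(206096 - 428921\right) = - \left(267 + 354419\right) \left(206096 - 428921\right) = - 354686 \left(-222825\right) = \left(-1\right) \left(-79032907950\right) = 79032907950$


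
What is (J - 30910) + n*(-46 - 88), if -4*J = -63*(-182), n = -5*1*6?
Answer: -59513/2 ≈ -29757.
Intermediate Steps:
n = -30 (n = -5*6 = -30)
J = -5733/2 (J = -(-63)*(-182)/4 = -¼*11466 = -5733/2 ≈ -2866.5)
(J - 30910) + n*(-46 - 88) = (-5733/2 - 30910) - 30*(-46 - 88) = -67553/2 - 30*(-134) = -67553/2 + 4020 = -59513/2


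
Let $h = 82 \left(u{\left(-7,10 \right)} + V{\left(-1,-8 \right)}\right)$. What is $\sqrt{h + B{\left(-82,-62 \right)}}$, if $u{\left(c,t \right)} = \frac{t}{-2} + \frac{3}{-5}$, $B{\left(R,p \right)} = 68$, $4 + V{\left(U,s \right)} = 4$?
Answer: $\frac{2 i \sqrt{2445}}{5} \approx 19.779 i$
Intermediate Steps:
$V{\left(U,s \right)} = 0$ ($V{\left(U,s \right)} = -4 + 4 = 0$)
$u{\left(c,t \right)} = - \frac{3}{5} - \frac{t}{2}$ ($u{\left(c,t \right)} = t \left(- \frac{1}{2}\right) + 3 \left(- \frac{1}{5}\right) = - \frac{t}{2} - \frac{3}{5} = - \frac{3}{5} - \frac{t}{2}$)
$h = - \frac{2296}{5}$ ($h = 82 \left(\left(- \frac{3}{5} - 5\right) + 0\right) = 82 \left(- \frac{28}{5} + 0\right) = 82 \left(- \frac{28}{5}\right) = - \frac{2296}{5} \approx -459.2$)
$\sqrt{h + B{\left(-82,-62 \right)}} = \sqrt{- \frac{2296}{5} + 68} = \sqrt{- \frac{1956}{5}} = \frac{2 i \sqrt{2445}}{5}$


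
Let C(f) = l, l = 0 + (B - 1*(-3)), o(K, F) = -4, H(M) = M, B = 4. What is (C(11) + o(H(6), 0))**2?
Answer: 9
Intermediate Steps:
l = 7 (l = 0 + (4 - 1*(-3)) = 0 + (4 + 3) = 0 + 7 = 7)
C(f) = 7
(C(11) + o(H(6), 0))**2 = (7 - 4)**2 = 3**2 = 9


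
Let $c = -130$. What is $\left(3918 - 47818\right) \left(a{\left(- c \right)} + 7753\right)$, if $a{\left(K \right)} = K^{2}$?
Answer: $-1082266700$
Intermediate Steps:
$\left(3918 - 47818\right) \left(a{\left(- c \right)} + 7753\right) = \left(3918 - 47818\right) \left(\left(\left(-1\right) \left(-130\right)\right)^{2} + 7753\right) = - 43900 \left(130^{2} + 7753\right) = - 43900 \left(16900 + 7753\right) = \left(-43900\right) 24653 = -1082266700$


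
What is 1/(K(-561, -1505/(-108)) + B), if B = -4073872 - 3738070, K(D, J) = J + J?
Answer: -54/421843363 ≈ -1.2801e-7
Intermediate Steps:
K(D, J) = 2*J
B = -7811942
1/(K(-561, -1505/(-108)) + B) = 1/(2*(-1505/(-108)) - 7811942) = 1/(2*(-1505*(-1/108)) - 7811942) = 1/(2*(1505/108) - 7811942) = 1/(1505/54 - 7811942) = 1/(-421843363/54) = -54/421843363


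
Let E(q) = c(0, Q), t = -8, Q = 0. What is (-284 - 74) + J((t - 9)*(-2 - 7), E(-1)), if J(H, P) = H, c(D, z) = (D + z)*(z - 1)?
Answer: -205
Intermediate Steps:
c(D, z) = (-1 + z)*(D + z) (c(D, z) = (D + z)*(-1 + z) = (-1 + z)*(D + z))
E(q) = 0 (E(q) = 0**2 - 1*0 - 1*0 + 0*0 = 0 + 0 + 0 + 0 = 0)
(-284 - 74) + J((t - 9)*(-2 - 7), E(-1)) = (-284 - 74) + (-8 - 9)*(-2 - 7) = -358 - 17*(-9) = -358 + 153 = -205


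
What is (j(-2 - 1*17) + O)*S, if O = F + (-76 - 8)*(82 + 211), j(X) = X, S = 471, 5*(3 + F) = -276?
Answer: -58143066/5 ≈ -1.1629e+7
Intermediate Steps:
F = -291/5 (F = -3 + (1/5)*(-276) = -3 - 276/5 = -291/5 ≈ -58.200)
O = -123351/5 (O = -291/5 + (-76 - 8)*(82 + 211) = -291/5 - 84*293 = -291/5 - 24612 = -123351/5 ≈ -24670.)
(j(-2 - 1*17) + O)*S = ((-2 - 1*17) - 123351/5)*471 = ((-2 - 17) - 123351/5)*471 = (-19 - 123351/5)*471 = -123446/5*471 = -58143066/5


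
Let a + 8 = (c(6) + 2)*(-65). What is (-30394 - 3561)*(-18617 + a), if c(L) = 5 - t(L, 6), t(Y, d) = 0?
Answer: 647861400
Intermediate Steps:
c(L) = 5 (c(L) = 5 - 1*0 = 5 + 0 = 5)
a = -463 (a = -8 + (5 + 2)*(-65) = -8 + 7*(-65) = -8 - 455 = -463)
(-30394 - 3561)*(-18617 + a) = (-30394 - 3561)*(-18617 - 463) = -33955*(-19080) = 647861400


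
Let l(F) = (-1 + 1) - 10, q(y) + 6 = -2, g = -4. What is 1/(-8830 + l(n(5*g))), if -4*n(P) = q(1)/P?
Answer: -1/8840 ≈ -0.00011312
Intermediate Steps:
q(y) = -8 (q(y) = -6 - 2 = -8)
n(P) = 2/P (n(P) = -(-2)/P = 2/P)
l(F) = -10 (l(F) = 0 - 10 = -10)
1/(-8830 + l(n(5*g))) = 1/(-8830 - 10) = 1/(-8840) = -1/8840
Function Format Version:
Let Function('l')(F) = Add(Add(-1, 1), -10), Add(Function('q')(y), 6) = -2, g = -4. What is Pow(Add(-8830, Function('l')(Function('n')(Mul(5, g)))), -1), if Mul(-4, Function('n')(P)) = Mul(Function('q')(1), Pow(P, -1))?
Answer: Rational(-1, 8840) ≈ -0.00011312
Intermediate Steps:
Function('q')(y) = -8 (Function('q')(y) = Add(-6, -2) = -8)
Function('n')(P) = Mul(2, Pow(P, -1)) (Function('n')(P) = Mul(Rational(-1, 4), Mul(-8, Pow(P, -1))) = Mul(2, Pow(P, -1)))
Function('l')(F) = -10 (Function('l')(F) = Add(0, -10) = -10)
Pow(Add(-8830, Function('l')(Function('n')(Mul(5, g)))), -1) = Pow(Add(-8830, -10), -1) = Pow(-8840, -1) = Rational(-1, 8840)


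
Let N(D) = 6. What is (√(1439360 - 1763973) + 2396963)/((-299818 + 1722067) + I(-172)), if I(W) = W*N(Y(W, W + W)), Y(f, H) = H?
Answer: 2396963/1421217 + I*√324613/1421217 ≈ 1.6866 + 0.00040089*I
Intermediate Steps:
I(W) = 6*W (I(W) = W*6 = 6*W)
(√(1439360 - 1763973) + 2396963)/((-299818 + 1722067) + I(-172)) = (√(1439360 - 1763973) + 2396963)/((-299818 + 1722067) + 6*(-172)) = (√(-324613) + 2396963)/(1422249 - 1032) = (I*√324613 + 2396963)/1421217 = (2396963 + I*√324613)*(1/1421217) = 2396963/1421217 + I*√324613/1421217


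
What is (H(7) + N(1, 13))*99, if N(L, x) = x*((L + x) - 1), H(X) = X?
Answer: 17424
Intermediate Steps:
N(L, x) = x*(-1 + L + x)
(H(7) + N(1, 13))*99 = (7 + 13*(-1 + 1 + 13))*99 = (7 + 13*13)*99 = (7 + 169)*99 = 176*99 = 17424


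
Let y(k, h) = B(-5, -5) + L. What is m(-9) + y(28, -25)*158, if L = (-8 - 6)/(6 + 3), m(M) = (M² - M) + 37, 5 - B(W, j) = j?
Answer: 13151/9 ≈ 1461.2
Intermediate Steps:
B(W, j) = 5 - j
m(M) = 37 + M² - M
L = -14/9 ≈ -1.5556
y(k, h) = 76/9 (y(k, h) = (5 - 1*(-5)) - 14/9 = (5 + 5) - 14/9 = 10 - 14/9 = 76/9)
m(-9) + y(28, -25)*158 = (37 + (-9)² - 1*(-9)) + (76/9)*158 = (37 + 81 + 9) + 12008/9 = 127 + 12008/9 = 13151/9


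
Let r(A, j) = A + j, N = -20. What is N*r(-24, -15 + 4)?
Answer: 700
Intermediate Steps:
N*r(-24, -15 + 4) = -20*(-24 + (-15 + 4)) = -20*(-24 - 11) = -20*(-35) = 700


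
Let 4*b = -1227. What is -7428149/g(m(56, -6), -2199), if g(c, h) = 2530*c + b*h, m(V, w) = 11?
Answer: -29712596/2809493 ≈ -10.576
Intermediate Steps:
b = -1227/4 (b = (¼)*(-1227) = -1227/4 ≈ -306.75)
g(c, h) = 2530*c - 1227*h/4
-7428149/g(m(56, -6), -2199) = -7428149/(2530*11 - 1227/4*(-2199)) = -7428149/(27830 + 2698173/4) = -7428149/2809493/4 = -7428149*4/2809493 = -29712596/2809493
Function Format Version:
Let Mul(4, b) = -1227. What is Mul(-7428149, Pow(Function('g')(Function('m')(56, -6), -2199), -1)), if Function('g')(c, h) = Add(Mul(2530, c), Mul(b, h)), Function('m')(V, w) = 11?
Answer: Rational(-29712596, 2809493) ≈ -10.576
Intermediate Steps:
b = Rational(-1227, 4) (b = Mul(Rational(1, 4), -1227) = Rational(-1227, 4) ≈ -306.75)
Function('g')(c, h) = Add(Mul(2530, c), Mul(Rational(-1227, 4), h))
Mul(-7428149, Pow(Function('g')(Function('m')(56, -6), -2199), -1)) = Mul(-7428149, Pow(Add(Mul(2530, 11), Mul(Rational(-1227, 4), -2199)), -1)) = Mul(-7428149, Pow(Add(27830, Rational(2698173, 4)), -1)) = Mul(-7428149, Pow(Rational(2809493, 4), -1)) = Mul(-7428149, Rational(4, 2809493)) = Rational(-29712596, 2809493)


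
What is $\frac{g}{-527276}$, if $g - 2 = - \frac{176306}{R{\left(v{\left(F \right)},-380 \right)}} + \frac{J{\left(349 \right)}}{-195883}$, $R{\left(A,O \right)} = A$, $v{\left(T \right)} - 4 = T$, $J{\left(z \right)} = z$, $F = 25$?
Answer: $\frac{34523997105}{2995247736532} \approx 0.011526$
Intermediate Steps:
$v{\left(T \right)} = 4 + T$
$g = - \frac{34523997105}{5680607}$ ($g = 2 + \left(- \frac{176306}{4 + 25} + \frac{349}{-195883}\right) = 2 + \left(- \frac{176306}{29} + 349 \left(- \frac{1}{195883}\right)\right) = 2 - \frac{34535358319}{5680607} = - \frac{34523997105}{5680607} \approx -6077.5$)
$\frac{g}{-527276} = - \frac{34523997105}{5680607 \left(-527276\right)} = \left(- \frac{34523997105}{5680607}\right) \left(- \frac{1}{527276}\right) = \frac{34523997105}{2995247736532}$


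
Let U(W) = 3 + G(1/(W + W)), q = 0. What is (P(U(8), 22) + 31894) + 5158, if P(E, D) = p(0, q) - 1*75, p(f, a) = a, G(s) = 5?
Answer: 36977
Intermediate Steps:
U(W) = 8 (U(W) = 3 + 5 = 8)
P(E, D) = -75 (P(E, D) = 0 - 1*75 = 0 - 75 = -75)
(P(U(8), 22) + 31894) + 5158 = (-75 + 31894) + 5158 = 31819 + 5158 = 36977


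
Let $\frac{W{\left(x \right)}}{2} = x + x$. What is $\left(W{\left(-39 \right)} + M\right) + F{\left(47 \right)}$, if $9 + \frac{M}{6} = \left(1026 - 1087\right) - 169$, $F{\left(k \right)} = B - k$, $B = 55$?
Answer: $-1582$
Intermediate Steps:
$W{\left(x \right)} = 4 x$ ($W{\left(x \right)} = 2 \left(x + x\right) = 2 \cdot 2 x = 4 x$)
$F{\left(k \right)} = 55 - k$
$M = -1434$ ($M = -54 + 6 \left(\left(1026 - 1087\right) - 169\right) = -54 + 6 \left(-61 - 169\right) = -54 + 6 \left(-230\right) = -54 - 1380 = -1434$)
$\left(W{\left(-39 \right)} + M\right) + F{\left(47 \right)} = \left(4 \left(-39\right) - 1434\right) + \left(55 - 47\right) = \left(-156 - 1434\right) + \left(55 - 47\right) = -1590 + 8 = -1582$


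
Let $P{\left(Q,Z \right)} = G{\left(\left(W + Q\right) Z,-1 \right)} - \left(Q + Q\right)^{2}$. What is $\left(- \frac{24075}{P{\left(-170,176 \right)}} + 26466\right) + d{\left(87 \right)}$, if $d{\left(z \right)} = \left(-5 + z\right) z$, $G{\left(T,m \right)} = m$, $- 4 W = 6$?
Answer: $\frac{3884217675}{115601} \approx 33600.0$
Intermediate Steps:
$W = - \frac{3}{2}$ ($W = \left(- \frac{1}{4}\right) 6 = - \frac{3}{2} \approx -1.5$)
$d{\left(z \right)} = z \left(-5 + z\right)$
$P{\left(Q,Z \right)} = -1 - 4 Q^{2}$ ($P{\left(Q,Z \right)} = -1 - \left(Q + Q\right)^{2} = -1 - \left(2 Q\right)^{2} = -1 - 4 Q^{2}$)
$\left(- \frac{24075}{P{\left(-170,176 \right)}} + 26466\right) + d{\left(87 \right)} = \left(- \frac{24075}{-1 - 4 \left(-170\right)^{2}} + 26466\right) + 87 \left(-5 + 87\right) = \left(- \frac{24075}{-1 - 115600} + 26466\right) + 87 \cdot 82 = \left(- \frac{24075}{-1 - 115600} + 26466\right) + 7134 = \left(- \frac{24075}{-115601} + 26466\right) + 7134 = \left(\left(-24075\right) \left(- \frac{1}{115601}\right) + 26466\right) + 7134 = \left(\frac{24075}{115601} + 26466\right) + 7134 = \frac{3059520141}{115601} + 7134 = \frac{3884217675}{115601}$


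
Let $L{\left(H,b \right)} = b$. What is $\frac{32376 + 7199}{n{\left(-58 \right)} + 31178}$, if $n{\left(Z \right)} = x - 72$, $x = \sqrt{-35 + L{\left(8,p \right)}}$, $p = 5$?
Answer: $\frac{615509975}{483791633} - \frac{39575 i \sqrt{30}}{967583266} \approx 1.2723 - 0.00022402 i$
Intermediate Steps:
$x = i \sqrt{30}$ ($x = \sqrt{-35 + 5} = \sqrt{-30} = i \sqrt{30} \approx 5.4772 i$)
$n{\left(Z \right)} = -72 + i \sqrt{30}$ ($n{\left(Z \right)} = i \sqrt{30} - 72 = -72 + i \sqrt{30}$)
$\frac{32376 + 7199}{n{\left(-58 \right)} + 31178} = \frac{32376 + 7199}{\left(-72 + i \sqrt{30}\right) + 31178} = \frac{39575}{31106 + i \sqrt{30}}$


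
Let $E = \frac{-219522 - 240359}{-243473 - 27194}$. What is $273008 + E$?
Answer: $\frac{73894716217}{270667} \approx 2.7301 \cdot 10^{5}$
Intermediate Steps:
$E = \frac{459881}{270667}$ ($E = - \frac{459881}{-270667} = \left(-459881\right) \left(- \frac{1}{270667}\right) = \frac{459881}{270667} \approx 1.6991$)
$273008 + E = 273008 + \frac{459881}{270667} = \frac{73894716217}{270667}$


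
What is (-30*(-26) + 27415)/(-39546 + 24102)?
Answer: -28195/15444 ≈ -1.8256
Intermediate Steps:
(-30*(-26) + 27415)/(-39546 + 24102) = (780 + 27415)/(-15444) = 28195*(-1/15444) = -28195/15444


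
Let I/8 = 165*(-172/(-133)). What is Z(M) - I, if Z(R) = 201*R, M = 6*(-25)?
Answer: -4236990/133 ≈ -31857.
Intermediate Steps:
M = -150
I = 227040/133 (I = 8*(165*(-172/(-133))) = 8*(165*(-172*(-1/133))) = 8*(165*(172/133)) = 8*(28380/133) = 227040/133 ≈ 1707.1)
Z(M) - I = 201*(-150) - 1*227040/133 = -30150 - 227040/133 = -4236990/133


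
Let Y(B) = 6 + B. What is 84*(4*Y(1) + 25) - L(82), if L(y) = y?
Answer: 4370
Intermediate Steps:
84*(4*Y(1) + 25) - L(82) = 84*(4*(6 + 1) + 25) - 1*82 = 84*(4*7 + 25) - 82 = 84*(28 + 25) - 82 = 84*53 - 82 = 4452 - 82 = 4370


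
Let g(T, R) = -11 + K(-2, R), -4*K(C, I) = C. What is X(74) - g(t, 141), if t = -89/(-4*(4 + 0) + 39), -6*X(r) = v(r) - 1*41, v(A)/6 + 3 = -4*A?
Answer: 949/3 ≈ 316.33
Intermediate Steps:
K(C, I) = -C/4
v(A) = -18 - 24*A (v(A) = -18 + 6*(-4*A) = -18 - 24*A)
X(r) = 59/6 + 4*r (X(r) = -((-18 - 24*r) - 1*41)/6 = -((-18 - 24*r) - 41)/6 = -(-59 - 24*r)/6 = 59/6 + 4*r)
t = -89/23 (t = -89/(-4*4 + 39) = -89/(-16 + 39) = -89/23 ≈ -3.8696)
g(T, R) = -21/2 (g(T, R) = -11 - ¼*(-2) = -11 + ½ = -21/2)
X(74) - g(t, 141) = (59/6 + 4*74) - 1*(-21/2) = (59/6 + 296) + 21/2 = 1835/6 + 21/2 = 949/3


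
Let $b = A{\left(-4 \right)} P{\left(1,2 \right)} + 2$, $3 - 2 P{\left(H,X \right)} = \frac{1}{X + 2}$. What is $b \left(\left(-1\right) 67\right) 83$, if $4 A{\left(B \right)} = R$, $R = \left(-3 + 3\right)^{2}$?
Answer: $-11122$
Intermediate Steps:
$P{\left(H,X \right)} = \frac{3}{2} - \frac{1}{2 \left(2 + X\right)}$ ($P{\left(H,X \right)} = \frac{3}{2} - \frac{1}{2 \left(X + 2\right)} = \frac{3}{2} - \frac{1}{2 \left(2 + X\right)}$)
$R = 0$ ($R = 0^{2} = 0$)
$A{\left(B \right)} = 0$ ($A{\left(B \right)} = \frac{1}{4} \cdot 0 = 0$)
$b = 2$ ($b = 0 \frac{5 + 3 \cdot 2}{2 \left(2 + 2\right)} + 2 = 0 \frac{5 + 6}{2 \cdot 4} + 2 = 0 \cdot \frac{1}{2} \cdot \frac{1}{4} \cdot 11 + 2 = 0 \cdot \frac{11}{8} + 2 = 0 + 2 = 2$)
$b \left(\left(-1\right) 67\right) 83 = 2 \left(\left(-1\right) 67\right) 83 = 2 \left(-67\right) 83 = \left(-134\right) 83 = -11122$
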